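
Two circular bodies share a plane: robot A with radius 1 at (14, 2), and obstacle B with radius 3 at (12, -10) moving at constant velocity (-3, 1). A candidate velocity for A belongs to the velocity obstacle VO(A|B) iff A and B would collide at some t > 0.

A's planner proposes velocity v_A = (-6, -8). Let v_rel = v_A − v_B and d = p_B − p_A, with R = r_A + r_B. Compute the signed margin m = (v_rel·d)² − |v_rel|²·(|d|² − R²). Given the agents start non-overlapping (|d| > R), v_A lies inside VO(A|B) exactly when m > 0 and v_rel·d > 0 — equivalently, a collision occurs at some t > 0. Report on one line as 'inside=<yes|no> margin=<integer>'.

d = (-2, -12),  |d|² = 148;  R = 1+3 = 4,  c = 148−4² = 132
v_rel = (-3, -9),  |v_rel|² = 90;  v_rel·d = (-3)·(-2) + (-9)·(-12) = 114
90·t² − 228·t + 132 = 0  ⇒  m = 114² − 90·132 = 1116
m = 1116 > 0,  v_rel·d = 114 > 0  ⇒  inside

inside=yes margin=1116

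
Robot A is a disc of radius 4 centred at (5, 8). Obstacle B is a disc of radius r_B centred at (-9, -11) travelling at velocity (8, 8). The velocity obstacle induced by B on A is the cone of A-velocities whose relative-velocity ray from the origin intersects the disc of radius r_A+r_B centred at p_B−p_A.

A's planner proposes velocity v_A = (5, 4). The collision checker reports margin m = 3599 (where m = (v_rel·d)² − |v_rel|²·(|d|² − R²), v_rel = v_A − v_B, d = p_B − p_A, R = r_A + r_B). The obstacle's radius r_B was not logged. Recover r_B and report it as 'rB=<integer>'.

m = 3599
d = (-14, -19);  v_rel = (-3, -4),  |v_rel|² = 25
v_rel×d = (-3)·(-19) − (-4)·(-14) = 1
since m = R²·25 − 1²:  R² = (1 + 3599) / 25 = 144
R = √144 = 12  ⇒  r_B = 12 − 4 = 8

rB=8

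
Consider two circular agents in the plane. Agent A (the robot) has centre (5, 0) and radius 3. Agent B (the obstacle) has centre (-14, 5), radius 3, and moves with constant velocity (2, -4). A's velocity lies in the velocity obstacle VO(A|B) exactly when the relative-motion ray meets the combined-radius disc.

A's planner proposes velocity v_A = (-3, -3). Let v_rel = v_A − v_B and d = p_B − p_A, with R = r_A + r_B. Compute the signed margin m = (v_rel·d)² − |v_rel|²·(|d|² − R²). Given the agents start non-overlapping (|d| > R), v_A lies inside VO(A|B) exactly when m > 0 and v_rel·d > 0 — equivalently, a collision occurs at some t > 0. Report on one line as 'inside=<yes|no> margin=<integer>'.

d = (-19, 5),  |d|² = 386;  R = 3+3 = 6,  c = 386−6² = 350
v_rel = (-5, 1),  |v_rel|² = 26;  v_rel·d = (-5)·(-19) + (1)·(5) = 100
26·t² − 200·t + 350 = 0  ⇒  m = 100² − 26·350 = 900
m = 900 > 0,  v_rel·d = 100 > 0  ⇒  inside

inside=yes margin=900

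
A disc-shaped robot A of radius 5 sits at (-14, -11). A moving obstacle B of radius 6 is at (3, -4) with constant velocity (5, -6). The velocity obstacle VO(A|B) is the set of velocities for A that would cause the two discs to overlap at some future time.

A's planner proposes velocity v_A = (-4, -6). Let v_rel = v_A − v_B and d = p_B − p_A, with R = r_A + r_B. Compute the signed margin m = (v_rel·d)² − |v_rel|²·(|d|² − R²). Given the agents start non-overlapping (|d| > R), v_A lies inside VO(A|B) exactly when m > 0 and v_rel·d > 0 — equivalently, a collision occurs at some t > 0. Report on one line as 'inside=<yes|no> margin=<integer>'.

d = (17, 7),  |d|² = 338;  R = 5+6 = 11,  c = 338−11² = 217
v_rel = (-9, 0),  |v_rel|² = 81;  v_rel·d = (-9)·(17) + (0)·(7) = -153
81·t² + 306·t + 217 = 0  ⇒  m = (-153)² − 81·217 = 5832
m = 5832 > 0,  v_rel·d = -153 < 0  ⇒  outside

inside=no margin=5832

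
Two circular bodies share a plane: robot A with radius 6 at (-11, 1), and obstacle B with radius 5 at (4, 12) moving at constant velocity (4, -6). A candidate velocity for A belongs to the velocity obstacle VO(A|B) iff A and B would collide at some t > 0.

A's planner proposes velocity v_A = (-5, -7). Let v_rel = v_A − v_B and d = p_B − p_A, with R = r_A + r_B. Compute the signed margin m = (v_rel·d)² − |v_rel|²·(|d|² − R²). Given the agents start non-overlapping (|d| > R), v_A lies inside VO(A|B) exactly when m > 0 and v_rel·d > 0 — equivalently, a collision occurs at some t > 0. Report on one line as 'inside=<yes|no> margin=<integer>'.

d = (15, 11),  |d|² = 346;  R = 6+5 = 11,  c = 346−11² = 225
v_rel = (-9, -1),  |v_rel|² = 82;  v_rel·d = (-9)·(15) + (-1)·(11) = -146
82·t² + 292·t + 225 = 0  ⇒  m = (-146)² − 82·225 = 2866
m = 2866 > 0,  v_rel·d = -146 < 0  ⇒  outside

inside=no margin=2866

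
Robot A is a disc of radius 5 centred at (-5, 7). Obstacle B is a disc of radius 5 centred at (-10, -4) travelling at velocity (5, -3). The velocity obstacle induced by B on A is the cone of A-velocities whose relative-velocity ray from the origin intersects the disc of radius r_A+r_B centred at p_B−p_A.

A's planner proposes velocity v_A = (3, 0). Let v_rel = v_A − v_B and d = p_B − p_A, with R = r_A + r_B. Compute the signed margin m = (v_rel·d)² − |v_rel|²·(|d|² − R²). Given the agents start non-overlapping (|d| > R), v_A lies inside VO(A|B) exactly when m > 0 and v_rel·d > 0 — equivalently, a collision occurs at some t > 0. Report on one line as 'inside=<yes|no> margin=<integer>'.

d = (-5, -11),  |d|² = 146;  R = 5+5 = 10,  c = 146−10² = 46
v_rel = (-2, 3),  |v_rel|² = 13;  v_rel·d = (-2)·(-5) + (3)·(-11) = -23
13·t² + 46·t + 46 = 0  ⇒  m = (-23)² − 13·46 = -69
m = -69 < 0,  v_rel·d = -23 < 0  ⇒  outside

inside=no margin=-69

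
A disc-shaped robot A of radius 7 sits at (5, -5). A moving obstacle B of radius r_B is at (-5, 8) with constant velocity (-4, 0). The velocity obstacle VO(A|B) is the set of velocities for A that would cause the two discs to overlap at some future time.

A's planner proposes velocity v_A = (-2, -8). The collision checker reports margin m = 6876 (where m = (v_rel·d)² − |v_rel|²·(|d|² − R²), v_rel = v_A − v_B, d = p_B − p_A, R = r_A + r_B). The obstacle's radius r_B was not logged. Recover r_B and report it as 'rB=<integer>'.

m = 6876
d = (-10, 13);  v_rel = (2, -8),  |v_rel|² = 68
v_rel×d = (2)·(13) − (-8)·(-10) = -54
since m = R²·68 − (-54)²:  R² = (2916 + 6876) / 68 = 144
R = √144 = 12  ⇒  r_B = 12 − 7 = 5

rB=5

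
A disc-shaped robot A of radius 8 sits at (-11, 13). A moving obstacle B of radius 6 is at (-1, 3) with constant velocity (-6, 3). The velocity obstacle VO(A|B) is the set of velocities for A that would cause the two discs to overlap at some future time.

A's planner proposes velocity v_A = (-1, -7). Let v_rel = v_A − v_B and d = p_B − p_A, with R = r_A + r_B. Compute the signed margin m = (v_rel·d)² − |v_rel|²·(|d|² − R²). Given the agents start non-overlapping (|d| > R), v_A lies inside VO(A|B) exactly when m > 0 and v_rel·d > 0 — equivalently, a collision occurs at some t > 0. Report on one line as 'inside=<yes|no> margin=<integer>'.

d = (10, -10),  |d|² = 200;  R = 8+6 = 14,  c = 200−14² = 4
v_rel = (5, -10),  |v_rel|² = 125;  v_rel·d = (5)·(10) + (-10)·(-10) = 150
125·t² − 300·t + 4 = 0  ⇒  m = 150² − 125·4 = 22000
m = 22000 > 0,  v_rel·d = 150 > 0  ⇒  inside

inside=yes margin=22000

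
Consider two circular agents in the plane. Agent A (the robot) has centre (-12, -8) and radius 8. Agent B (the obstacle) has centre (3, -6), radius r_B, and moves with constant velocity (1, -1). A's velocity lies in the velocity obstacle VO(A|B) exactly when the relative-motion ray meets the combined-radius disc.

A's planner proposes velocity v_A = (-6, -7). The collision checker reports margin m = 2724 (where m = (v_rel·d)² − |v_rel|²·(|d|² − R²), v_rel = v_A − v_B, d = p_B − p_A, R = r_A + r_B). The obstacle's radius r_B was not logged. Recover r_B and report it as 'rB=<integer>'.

m = 2724
d = (15, 2);  v_rel = (-7, -6),  |v_rel|² = 85
v_rel×d = (-7)·(2) − (-6)·(15) = 76
since m = R²·85 − 76²:  R² = (5776 + 2724) / 85 = 100
R = √100 = 10  ⇒  r_B = 10 − 8 = 2

rB=2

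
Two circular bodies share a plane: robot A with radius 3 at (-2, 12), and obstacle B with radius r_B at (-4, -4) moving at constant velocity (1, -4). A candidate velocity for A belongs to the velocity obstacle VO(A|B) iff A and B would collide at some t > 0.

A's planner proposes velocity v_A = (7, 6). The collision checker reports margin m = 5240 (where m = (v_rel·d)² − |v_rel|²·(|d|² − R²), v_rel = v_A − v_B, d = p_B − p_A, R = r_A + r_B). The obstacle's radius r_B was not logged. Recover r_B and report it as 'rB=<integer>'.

m = 5240
d = (-2, -16);  v_rel = (6, 10),  |v_rel|² = 136
v_rel×d = (6)·(-16) − (10)·(-2) = -76
since m = R²·136 − (-76)²:  R² = (5776 + 5240) / 136 = 81
R = √81 = 9  ⇒  r_B = 9 − 3 = 6

rB=6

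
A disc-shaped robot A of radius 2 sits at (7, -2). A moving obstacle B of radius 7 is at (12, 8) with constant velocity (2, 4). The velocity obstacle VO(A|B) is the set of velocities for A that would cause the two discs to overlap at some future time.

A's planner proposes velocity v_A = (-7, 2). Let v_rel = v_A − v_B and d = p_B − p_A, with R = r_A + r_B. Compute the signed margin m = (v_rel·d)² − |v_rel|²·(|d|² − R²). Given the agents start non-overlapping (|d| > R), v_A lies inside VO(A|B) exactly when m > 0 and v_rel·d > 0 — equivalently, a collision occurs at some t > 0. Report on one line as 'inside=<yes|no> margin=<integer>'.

d = (5, 10),  |d|² = 125;  R = 2+7 = 9,  c = 125−9² = 44
v_rel = (-9, -2),  |v_rel|² = 85;  v_rel·d = (-9)·(5) + (-2)·(10) = -65
85·t² + 130·t + 44 = 0  ⇒  m = (-65)² − 85·44 = 485
m = 485 > 0,  v_rel·d = -65 < 0  ⇒  outside

inside=no margin=485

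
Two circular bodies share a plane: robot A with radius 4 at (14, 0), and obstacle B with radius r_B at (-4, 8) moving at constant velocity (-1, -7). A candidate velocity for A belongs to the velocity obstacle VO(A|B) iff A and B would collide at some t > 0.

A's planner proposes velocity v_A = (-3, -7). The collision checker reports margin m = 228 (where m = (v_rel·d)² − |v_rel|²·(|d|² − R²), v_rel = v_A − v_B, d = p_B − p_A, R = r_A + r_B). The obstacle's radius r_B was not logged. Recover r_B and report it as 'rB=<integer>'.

m = 228
d = (-18, 8);  v_rel = (-2, 0),  |v_rel|² = 4
v_rel×d = (-2)·(8) − (0)·(-18) = -16
since m = R²·4 − (-16)²:  R² = (256 + 228) / 4 = 121
R = √121 = 11  ⇒  r_B = 11 − 4 = 7

rB=7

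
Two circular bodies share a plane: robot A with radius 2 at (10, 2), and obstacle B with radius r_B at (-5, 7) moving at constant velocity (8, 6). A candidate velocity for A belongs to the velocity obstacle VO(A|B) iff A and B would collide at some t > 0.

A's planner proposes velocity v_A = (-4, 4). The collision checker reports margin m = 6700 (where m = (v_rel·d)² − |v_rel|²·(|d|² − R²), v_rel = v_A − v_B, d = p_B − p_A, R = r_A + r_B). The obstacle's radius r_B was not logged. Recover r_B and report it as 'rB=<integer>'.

m = 6700
d = (-15, 5);  v_rel = (-12, -2),  |v_rel|² = 148
v_rel×d = (-12)·(5) − (-2)·(-15) = -90
since m = R²·148 − (-90)²:  R² = (8100 + 6700) / 148 = 100
R = √100 = 10  ⇒  r_B = 10 − 2 = 8

rB=8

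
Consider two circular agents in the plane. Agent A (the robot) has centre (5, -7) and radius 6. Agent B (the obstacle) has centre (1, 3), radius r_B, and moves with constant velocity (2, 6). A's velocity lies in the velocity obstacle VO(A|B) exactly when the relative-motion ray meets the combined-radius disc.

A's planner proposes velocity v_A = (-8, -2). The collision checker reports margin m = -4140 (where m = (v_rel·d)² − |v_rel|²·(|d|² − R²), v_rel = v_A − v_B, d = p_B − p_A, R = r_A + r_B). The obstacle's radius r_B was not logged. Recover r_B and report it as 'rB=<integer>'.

m = -4140
d = (-4, 10);  v_rel = (-10, -8),  |v_rel|² = 164
v_rel×d = (-10)·(10) − (-8)·(-4) = -132
since m = R²·164 − (-132)²:  R² = (17424 + -4140) / 164 = 81
R = √81 = 9  ⇒  r_B = 9 − 6 = 3

rB=3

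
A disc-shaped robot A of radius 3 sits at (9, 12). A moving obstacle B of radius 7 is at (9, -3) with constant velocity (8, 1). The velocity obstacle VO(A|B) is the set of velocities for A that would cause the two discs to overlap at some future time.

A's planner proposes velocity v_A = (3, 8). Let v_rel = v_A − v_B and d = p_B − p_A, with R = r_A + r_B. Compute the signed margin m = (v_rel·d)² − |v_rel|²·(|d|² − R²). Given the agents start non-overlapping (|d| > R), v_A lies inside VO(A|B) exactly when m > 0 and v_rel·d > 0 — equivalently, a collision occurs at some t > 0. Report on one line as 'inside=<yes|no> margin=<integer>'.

d = (0, -15),  |d|² = 225;  R = 3+7 = 10,  c = 225−10² = 125
v_rel = (-5, 7),  |v_rel|² = 74;  v_rel·d = (-5)·(0) + (7)·(-15) = -105
74·t² + 210·t + 125 = 0  ⇒  m = (-105)² − 74·125 = 1775
m = 1775 > 0,  v_rel·d = -105 < 0  ⇒  outside

inside=no margin=1775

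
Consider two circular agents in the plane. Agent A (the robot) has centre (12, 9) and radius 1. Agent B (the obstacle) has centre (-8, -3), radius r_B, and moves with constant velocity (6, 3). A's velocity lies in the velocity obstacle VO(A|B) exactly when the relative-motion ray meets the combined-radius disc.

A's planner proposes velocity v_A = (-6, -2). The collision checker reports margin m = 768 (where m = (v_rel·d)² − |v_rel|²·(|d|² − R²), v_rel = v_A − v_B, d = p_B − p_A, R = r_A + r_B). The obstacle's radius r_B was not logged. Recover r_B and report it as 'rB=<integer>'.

m = 768
d = (-20, -12);  v_rel = (-12, -5),  |v_rel|² = 169
v_rel×d = (-12)·(-12) − (-5)·(-20) = 44
since m = R²·169 − 44²:  R² = (1936 + 768) / 169 = 16
R = √16 = 4  ⇒  r_B = 4 − 1 = 3

rB=3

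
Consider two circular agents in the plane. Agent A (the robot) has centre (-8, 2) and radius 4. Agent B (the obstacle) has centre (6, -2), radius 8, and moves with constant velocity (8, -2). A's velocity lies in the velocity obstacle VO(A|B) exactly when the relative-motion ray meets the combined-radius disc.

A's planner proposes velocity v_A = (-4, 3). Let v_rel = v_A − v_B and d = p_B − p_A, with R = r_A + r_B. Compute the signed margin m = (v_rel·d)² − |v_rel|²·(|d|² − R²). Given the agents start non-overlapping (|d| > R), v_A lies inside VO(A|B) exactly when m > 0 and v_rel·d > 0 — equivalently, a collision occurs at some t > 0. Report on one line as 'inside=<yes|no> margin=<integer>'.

d = (14, -4),  |d|² = 212;  R = 4+8 = 12,  c = 212−12² = 68
v_rel = (-12, 5),  |v_rel|² = 169;  v_rel·d = (-12)·(14) + (5)·(-4) = -188
169·t² + 376·t + 68 = 0  ⇒  m = (-188)² − 169·68 = 23852
m = 23852 > 0,  v_rel·d = -188 < 0  ⇒  outside

inside=no margin=23852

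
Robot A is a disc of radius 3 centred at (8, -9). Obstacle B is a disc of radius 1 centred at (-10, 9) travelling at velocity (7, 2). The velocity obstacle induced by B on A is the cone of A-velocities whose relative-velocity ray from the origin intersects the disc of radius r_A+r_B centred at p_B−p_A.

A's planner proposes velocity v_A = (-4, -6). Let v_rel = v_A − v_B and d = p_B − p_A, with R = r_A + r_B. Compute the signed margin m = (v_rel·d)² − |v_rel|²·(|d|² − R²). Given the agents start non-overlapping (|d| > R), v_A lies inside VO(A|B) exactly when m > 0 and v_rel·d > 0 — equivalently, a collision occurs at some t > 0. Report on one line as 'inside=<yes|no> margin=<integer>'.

d = (-18, 18),  |d|² = 648;  R = 3+1 = 4,  c = 648−4² = 632
v_rel = (-11, -8),  |v_rel|² = 185;  v_rel·d = (-11)·(-18) + (-8)·(18) = 54
185·t² − 108·t + 632 = 0  ⇒  m = 54² − 185·632 = -114004
m = -114004 < 0,  v_rel·d = 54 > 0  ⇒  outside

inside=no margin=-114004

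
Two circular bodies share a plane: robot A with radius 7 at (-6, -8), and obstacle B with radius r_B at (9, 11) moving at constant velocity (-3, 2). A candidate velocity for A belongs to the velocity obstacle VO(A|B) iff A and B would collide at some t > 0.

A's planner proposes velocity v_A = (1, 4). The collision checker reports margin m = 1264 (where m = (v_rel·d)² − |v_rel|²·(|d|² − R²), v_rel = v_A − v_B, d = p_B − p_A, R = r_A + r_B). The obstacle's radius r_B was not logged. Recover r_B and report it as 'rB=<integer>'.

m = 1264
d = (15, 19);  v_rel = (4, 2),  |v_rel|² = 20
v_rel×d = (4)·(19) − (2)·(15) = 46
since m = R²·20 − 46²:  R² = (2116 + 1264) / 20 = 169
R = √169 = 13  ⇒  r_B = 13 − 7 = 6

rB=6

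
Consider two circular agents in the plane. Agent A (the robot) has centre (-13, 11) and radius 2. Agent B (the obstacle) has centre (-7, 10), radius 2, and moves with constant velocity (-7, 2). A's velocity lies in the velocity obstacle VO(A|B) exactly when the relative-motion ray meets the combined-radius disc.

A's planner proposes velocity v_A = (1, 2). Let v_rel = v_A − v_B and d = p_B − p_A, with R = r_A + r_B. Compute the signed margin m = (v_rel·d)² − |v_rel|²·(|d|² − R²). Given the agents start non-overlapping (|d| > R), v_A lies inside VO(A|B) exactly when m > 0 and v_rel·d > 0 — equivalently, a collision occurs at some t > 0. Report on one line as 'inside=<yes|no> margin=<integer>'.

d = (6, -1),  |d|² = 37;  R = 2+2 = 4,  c = 37−4² = 21
v_rel = (8, 0),  |v_rel|² = 64;  v_rel·d = (8)·(6) + (0)·(-1) = 48
64·t² − 96·t + 21 = 0  ⇒  m = 48² − 64·21 = 960
m = 960 > 0,  v_rel·d = 48 > 0  ⇒  inside

inside=yes margin=960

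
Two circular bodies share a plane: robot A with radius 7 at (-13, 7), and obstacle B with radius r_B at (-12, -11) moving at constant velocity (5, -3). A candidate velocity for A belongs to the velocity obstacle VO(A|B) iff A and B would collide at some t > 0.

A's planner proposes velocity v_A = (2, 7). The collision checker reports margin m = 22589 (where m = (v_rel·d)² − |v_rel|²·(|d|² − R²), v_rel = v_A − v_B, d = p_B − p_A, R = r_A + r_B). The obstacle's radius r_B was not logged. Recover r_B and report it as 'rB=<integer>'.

m = 22589
d = (1, -18);  v_rel = (-3, 10),  |v_rel|² = 109
v_rel×d = (-3)·(-18) − (10)·(1) = 44
since m = R²·109 − 44²:  R² = (1936 + 22589) / 109 = 225
R = √225 = 15  ⇒  r_B = 15 − 7 = 8

rB=8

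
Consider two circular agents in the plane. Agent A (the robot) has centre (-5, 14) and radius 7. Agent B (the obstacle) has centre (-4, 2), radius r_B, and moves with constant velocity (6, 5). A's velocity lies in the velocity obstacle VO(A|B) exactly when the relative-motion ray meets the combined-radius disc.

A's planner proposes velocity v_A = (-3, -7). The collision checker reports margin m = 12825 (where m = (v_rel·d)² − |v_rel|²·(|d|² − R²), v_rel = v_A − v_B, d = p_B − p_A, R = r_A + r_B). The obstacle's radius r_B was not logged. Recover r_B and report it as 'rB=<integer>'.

m = 12825
d = (1, -12);  v_rel = (-9, -12),  |v_rel|² = 225
v_rel×d = (-9)·(-12) − (-12)·(1) = 120
since m = R²·225 − 120²:  R² = (14400 + 12825) / 225 = 121
R = √121 = 11  ⇒  r_B = 11 − 7 = 4

rB=4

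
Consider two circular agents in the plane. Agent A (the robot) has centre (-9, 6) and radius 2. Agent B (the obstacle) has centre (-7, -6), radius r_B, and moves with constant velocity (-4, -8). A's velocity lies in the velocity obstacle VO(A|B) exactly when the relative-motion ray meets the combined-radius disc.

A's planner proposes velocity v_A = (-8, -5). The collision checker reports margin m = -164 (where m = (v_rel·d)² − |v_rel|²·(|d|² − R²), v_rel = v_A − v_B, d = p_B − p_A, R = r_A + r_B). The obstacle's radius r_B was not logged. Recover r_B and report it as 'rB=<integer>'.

m = -164
d = (2, -12);  v_rel = (-4, 3),  |v_rel|² = 25
v_rel×d = (-4)·(-12) − (3)·(2) = 42
since m = R²·25 − 42²:  R² = (1764 + -164) / 25 = 64
R = √64 = 8  ⇒  r_B = 8 − 2 = 6

rB=6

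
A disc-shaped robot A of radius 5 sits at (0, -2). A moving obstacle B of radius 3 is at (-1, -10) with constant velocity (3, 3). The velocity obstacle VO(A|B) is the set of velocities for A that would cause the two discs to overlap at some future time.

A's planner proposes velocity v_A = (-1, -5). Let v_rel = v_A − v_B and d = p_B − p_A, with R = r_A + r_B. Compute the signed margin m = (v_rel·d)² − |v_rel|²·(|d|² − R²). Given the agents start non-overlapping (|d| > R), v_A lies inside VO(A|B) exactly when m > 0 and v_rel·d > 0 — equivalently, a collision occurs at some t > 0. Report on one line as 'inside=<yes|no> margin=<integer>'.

d = (-1, -8),  |d|² = 65;  R = 5+3 = 8,  c = 65−8² = 1
v_rel = (-4, -8),  |v_rel|² = 80;  v_rel·d = (-4)·(-1) + (-8)·(-8) = 68
80·t² − 136·t + 1 = 0  ⇒  m = 68² − 80·1 = 4544
m = 4544 > 0,  v_rel·d = 68 > 0  ⇒  inside

inside=yes margin=4544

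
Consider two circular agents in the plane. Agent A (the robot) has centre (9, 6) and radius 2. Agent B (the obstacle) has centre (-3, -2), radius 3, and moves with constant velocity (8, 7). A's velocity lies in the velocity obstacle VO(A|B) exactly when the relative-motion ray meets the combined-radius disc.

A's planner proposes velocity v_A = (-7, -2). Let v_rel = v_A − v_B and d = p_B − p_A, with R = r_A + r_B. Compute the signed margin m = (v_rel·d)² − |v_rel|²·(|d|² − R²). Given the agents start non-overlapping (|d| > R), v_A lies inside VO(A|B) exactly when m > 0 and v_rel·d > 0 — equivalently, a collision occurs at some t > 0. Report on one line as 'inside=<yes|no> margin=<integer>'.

d = (-12, -8),  |d|² = 208;  R = 2+3 = 5,  c = 208−5² = 183
v_rel = (-15, -9),  |v_rel|² = 306;  v_rel·d = (-15)·(-12) + (-9)·(-8) = 252
306·t² − 504·t + 183 = 0  ⇒  m = 252² − 306·183 = 7506
m = 7506 > 0,  v_rel·d = 252 > 0  ⇒  inside

inside=yes margin=7506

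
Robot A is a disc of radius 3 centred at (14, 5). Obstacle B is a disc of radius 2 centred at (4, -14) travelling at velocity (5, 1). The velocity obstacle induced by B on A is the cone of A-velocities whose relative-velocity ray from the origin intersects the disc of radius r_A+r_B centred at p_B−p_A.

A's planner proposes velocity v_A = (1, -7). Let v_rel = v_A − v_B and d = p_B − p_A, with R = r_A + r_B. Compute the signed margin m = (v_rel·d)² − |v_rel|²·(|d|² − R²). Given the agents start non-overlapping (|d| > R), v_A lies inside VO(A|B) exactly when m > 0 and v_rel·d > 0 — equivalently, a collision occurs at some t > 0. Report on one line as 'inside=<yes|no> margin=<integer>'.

d = (-10, -19),  |d|² = 461;  R = 3+2 = 5,  c = 461−5² = 436
v_rel = (-4, -8),  |v_rel|² = 80;  v_rel·d = (-4)·(-10) + (-8)·(-19) = 192
80·t² − 384·t + 436 = 0  ⇒  m = 192² − 80·436 = 1984
m = 1984 > 0,  v_rel·d = 192 > 0  ⇒  inside

inside=yes margin=1984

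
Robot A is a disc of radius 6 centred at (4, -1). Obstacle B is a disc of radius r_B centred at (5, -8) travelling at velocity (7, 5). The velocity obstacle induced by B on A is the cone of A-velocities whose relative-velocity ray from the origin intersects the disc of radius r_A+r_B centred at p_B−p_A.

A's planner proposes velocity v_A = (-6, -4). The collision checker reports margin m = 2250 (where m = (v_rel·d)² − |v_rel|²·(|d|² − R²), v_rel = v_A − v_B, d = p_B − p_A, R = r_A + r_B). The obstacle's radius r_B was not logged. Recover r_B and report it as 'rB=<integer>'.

m = 2250
d = (1, -7);  v_rel = (-13, -9),  |v_rel|² = 250
v_rel×d = (-13)·(-7) − (-9)·(1) = 100
since m = R²·250 − 100²:  R² = (10000 + 2250) / 250 = 49
R = √49 = 7  ⇒  r_B = 7 − 6 = 1

rB=1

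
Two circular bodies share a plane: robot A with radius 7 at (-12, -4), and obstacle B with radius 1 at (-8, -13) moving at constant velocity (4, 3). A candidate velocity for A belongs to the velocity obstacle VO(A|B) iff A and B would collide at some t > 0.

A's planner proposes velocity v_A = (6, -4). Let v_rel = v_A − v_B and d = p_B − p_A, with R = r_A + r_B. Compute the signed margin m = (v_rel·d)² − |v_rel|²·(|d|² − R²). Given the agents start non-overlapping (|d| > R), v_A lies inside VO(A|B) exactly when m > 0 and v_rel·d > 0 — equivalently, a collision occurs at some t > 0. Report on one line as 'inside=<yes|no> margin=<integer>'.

d = (4, -9),  |d|² = 97;  R = 7+1 = 8,  c = 97−8² = 33
v_rel = (2, -7),  |v_rel|² = 53;  v_rel·d = (2)·(4) + (-7)·(-9) = 71
53·t² − 142·t + 33 = 0  ⇒  m = 71² − 53·33 = 3292
m = 3292 > 0,  v_rel·d = 71 > 0  ⇒  inside

inside=yes margin=3292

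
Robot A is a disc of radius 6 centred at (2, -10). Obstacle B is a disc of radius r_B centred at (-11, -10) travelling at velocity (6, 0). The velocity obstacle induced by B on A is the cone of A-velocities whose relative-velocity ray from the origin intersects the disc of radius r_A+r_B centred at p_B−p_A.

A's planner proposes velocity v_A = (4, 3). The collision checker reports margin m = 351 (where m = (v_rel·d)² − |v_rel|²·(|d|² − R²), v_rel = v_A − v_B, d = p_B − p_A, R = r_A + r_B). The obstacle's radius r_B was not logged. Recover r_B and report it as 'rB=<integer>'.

m = 351
d = (-13, 0);  v_rel = (-2, 3),  |v_rel|² = 13
v_rel×d = (-2)·(0) − (3)·(-13) = 39
since m = R²·13 − 39²:  R² = (1521 + 351) / 13 = 144
R = √144 = 12  ⇒  r_B = 12 − 6 = 6

rB=6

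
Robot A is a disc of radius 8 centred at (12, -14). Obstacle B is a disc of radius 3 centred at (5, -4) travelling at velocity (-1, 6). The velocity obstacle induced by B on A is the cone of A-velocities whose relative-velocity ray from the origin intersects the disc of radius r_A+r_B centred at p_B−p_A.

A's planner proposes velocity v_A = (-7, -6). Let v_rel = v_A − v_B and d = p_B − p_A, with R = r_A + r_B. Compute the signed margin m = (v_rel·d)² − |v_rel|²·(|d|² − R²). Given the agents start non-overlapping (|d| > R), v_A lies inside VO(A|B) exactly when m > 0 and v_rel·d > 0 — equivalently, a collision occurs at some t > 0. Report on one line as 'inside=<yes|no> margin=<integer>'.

d = (-7, 10),  |d|² = 149;  R = 8+3 = 11,  c = 149−11² = 28
v_rel = (-6, -12),  |v_rel|² = 180;  v_rel·d = (-6)·(-7) + (-12)·(10) = -78
180·t² + 156·t + 28 = 0  ⇒  m = (-78)² − 180·28 = 1044
m = 1044 > 0,  v_rel·d = -78 < 0  ⇒  outside

inside=no margin=1044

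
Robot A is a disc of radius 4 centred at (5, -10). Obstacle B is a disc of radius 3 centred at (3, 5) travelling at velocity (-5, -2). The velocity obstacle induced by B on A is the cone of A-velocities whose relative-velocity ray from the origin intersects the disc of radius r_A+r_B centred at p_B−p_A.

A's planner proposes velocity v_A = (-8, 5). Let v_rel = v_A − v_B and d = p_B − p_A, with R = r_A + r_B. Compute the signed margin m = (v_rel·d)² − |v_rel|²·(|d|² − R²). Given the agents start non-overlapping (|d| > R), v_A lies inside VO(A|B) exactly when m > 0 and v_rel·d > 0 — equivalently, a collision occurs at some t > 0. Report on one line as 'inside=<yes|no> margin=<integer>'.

d = (-2, 15),  |d|² = 229;  R = 4+3 = 7,  c = 229−7² = 180
v_rel = (-3, 7),  |v_rel|² = 58;  v_rel·d = (-3)·(-2) + (7)·(15) = 111
58·t² − 222·t + 180 = 0  ⇒  m = 111² − 58·180 = 1881
m = 1881 > 0,  v_rel·d = 111 > 0  ⇒  inside

inside=yes margin=1881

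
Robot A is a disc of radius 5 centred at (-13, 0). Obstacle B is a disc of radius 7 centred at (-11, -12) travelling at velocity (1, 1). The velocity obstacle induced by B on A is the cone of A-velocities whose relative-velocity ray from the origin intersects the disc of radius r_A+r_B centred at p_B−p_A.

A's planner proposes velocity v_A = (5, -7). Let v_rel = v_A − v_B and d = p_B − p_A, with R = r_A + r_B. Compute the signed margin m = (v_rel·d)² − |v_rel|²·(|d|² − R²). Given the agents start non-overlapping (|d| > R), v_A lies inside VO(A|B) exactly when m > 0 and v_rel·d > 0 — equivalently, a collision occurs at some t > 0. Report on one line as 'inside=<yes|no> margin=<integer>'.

d = (2, -12),  |d|² = 148;  R = 5+7 = 12,  c = 148−12² = 4
v_rel = (4, -8),  |v_rel|² = 80;  v_rel·d = (4)·(2) + (-8)·(-12) = 104
80·t² − 208·t + 4 = 0  ⇒  m = 104² − 80·4 = 10496
m = 10496 > 0,  v_rel·d = 104 > 0  ⇒  inside

inside=yes margin=10496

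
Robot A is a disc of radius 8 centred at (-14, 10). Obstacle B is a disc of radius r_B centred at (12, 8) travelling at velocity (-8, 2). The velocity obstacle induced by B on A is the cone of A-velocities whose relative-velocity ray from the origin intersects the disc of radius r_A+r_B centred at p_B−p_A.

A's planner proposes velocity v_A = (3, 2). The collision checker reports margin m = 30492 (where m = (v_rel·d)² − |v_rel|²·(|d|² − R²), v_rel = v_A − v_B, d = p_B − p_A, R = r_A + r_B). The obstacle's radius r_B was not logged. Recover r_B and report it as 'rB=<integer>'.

m = 30492
d = (26, -2);  v_rel = (11, 0),  |v_rel|² = 121
v_rel×d = (11)·(-2) − (0)·(26) = -22
since m = R²·121 − (-22)²:  R² = (484 + 30492) / 121 = 256
R = √256 = 16  ⇒  r_B = 16 − 8 = 8

rB=8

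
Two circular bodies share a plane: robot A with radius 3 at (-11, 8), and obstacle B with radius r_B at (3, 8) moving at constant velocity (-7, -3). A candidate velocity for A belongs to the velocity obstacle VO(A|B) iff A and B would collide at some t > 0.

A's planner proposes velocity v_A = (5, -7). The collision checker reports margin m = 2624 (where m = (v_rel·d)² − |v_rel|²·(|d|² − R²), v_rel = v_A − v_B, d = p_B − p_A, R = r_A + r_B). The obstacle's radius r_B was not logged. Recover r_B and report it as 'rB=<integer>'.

m = 2624
d = (14, 0);  v_rel = (12, -4),  |v_rel|² = 160
v_rel×d = (12)·(0) − (-4)·(14) = 56
since m = R²·160 − 56²:  R² = (3136 + 2624) / 160 = 36
R = √36 = 6  ⇒  r_B = 6 − 3 = 3

rB=3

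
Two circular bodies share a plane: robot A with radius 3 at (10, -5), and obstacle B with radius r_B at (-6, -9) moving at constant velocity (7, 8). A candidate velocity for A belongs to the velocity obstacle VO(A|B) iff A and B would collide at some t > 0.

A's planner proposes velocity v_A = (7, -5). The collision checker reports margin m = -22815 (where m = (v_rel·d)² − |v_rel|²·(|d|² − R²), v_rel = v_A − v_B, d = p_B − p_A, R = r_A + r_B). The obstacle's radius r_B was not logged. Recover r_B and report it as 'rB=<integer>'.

m = -22815
d = (-16, -4);  v_rel = (0, -13),  |v_rel|² = 169
v_rel×d = (0)·(-4) − (-13)·(-16) = -208
since m = R²·169 − (-208)²:  R² = (43264 + -22815) / 169 = 121
R = √121 = 11  ⇒  r_B = 11 − 3 = 8

rB=8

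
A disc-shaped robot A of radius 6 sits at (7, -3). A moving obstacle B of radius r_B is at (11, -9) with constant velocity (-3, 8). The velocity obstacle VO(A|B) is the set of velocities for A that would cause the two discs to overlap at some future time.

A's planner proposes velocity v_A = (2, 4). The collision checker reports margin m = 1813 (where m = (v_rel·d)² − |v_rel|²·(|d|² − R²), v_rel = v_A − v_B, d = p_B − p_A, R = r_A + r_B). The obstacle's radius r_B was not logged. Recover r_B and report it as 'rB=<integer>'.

m = 1813
d = (4, -6);  v_rel = (5, -4),  |v_rel|² = 41
v_rel×d = (5)·(-6) − (-4)·(4) = -14
since m = R²·41 − (-14)²:  R² = (196 + 1813) / 41 = 49
R = √49 = 7  ⇒  r_B = 7 − 6 = 1

rB=1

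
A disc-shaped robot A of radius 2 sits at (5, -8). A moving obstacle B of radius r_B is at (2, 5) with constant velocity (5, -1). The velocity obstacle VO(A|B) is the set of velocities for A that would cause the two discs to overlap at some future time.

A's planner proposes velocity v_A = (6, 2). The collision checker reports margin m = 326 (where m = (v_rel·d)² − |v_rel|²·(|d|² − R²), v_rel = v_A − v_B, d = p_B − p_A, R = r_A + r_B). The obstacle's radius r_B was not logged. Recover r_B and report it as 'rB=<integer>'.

m = 326
d = (-3, 13);  v_rel = (1, 3),  |v_rel|² = 10
v_rel×d = (1)·(13) − (3)·(-3) = 22
since m = R²·10 − 22²:  R² = (484 + 326) / 10 = 81
R = √81 = 9  ⇒  r_B = 9 − 2 = 7

rB=7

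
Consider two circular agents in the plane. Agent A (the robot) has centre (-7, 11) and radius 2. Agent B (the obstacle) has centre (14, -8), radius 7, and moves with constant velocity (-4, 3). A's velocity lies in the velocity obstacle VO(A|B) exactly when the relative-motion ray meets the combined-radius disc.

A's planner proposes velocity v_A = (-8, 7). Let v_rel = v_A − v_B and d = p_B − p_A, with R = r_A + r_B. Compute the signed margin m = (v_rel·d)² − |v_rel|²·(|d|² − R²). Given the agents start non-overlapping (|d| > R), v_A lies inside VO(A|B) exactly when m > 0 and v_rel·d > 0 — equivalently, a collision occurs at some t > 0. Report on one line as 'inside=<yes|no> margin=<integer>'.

d = (21, -19),  |d|² = 802;  R = 2+7 = 9,  c = 802−9² = 721
v_rel = (-4, 4),  |v_rel|² = 32;  v_rel·d = (-4)·(21) + (4)·(-19) = -160
32·t² + 320·t + 721 = 0  ⇒  m = (-160)² − 32·721 = 2528
m = 2528 > 0,  v_rel·d = -160 < 0  ⇒  outside

inside=no margin=2528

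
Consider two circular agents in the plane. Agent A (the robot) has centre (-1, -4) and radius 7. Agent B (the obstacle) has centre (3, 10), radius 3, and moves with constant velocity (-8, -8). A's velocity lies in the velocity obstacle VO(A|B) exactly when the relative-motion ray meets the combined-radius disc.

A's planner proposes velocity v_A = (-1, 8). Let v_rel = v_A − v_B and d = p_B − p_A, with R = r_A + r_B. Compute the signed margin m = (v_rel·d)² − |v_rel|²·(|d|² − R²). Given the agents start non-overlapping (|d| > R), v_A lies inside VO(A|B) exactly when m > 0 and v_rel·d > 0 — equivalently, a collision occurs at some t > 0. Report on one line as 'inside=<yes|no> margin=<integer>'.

d = (4, 14),  |d|² = 212;  R = 7+3 = 10,  c = 212−10² = 112
v_rel = (7, 16),  |v_rel|² = 305;  v_rel·d = (7)·(4) + (16)·(14) = 252
305·t² − 504·t + 112 = 0  ⇒  m = 252² − 305·112 = 29344
m = 29344 > 0,  v_rel·d = 252 > 0  ⇒  inside

inside=yes margin=29344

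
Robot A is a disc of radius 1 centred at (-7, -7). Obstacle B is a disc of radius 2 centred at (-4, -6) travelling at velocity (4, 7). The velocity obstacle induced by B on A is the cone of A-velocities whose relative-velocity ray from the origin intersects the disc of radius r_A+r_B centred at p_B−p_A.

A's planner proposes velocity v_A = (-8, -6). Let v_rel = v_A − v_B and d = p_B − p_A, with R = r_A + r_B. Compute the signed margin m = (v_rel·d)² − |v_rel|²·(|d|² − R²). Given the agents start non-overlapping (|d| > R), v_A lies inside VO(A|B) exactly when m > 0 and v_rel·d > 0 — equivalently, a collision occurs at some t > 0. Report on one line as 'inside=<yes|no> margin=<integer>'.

d = (3, 1),  |d|² = 10;  R = 1+2 = 3,  c = 10−3² = 1
v_rel = (-12, -13),  |v_rel|² = 313;  v_rel·d = (-12)·(3) + (-13)·(1) = -49
313·t² + 98·t + 1 = 0  ⇒  m = (-49)² − 313·1 = 2088
m = 2088 > 0,  v_rel·d = -49 < 0  ⇒  outside

inside=no margin=2088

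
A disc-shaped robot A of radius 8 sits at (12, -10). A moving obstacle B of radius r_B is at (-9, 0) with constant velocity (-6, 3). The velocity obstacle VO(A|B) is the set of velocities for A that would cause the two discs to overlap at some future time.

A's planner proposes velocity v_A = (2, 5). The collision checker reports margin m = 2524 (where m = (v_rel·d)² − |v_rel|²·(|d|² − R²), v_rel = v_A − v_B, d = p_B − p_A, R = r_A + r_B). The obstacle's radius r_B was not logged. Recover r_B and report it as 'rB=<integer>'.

m = 2524
d = (-21, 10);  v_rel = (8, 2),  |v_rel|² = 68
v_rel×d = (8)·(10) − (2)·(-21) = 122
since m = R²·68 − 122²:  R² = (14884 + 2524) / 68 = 256
R = √256 = 16  ⇒  r_B = 16 − 8 = 8

rB=8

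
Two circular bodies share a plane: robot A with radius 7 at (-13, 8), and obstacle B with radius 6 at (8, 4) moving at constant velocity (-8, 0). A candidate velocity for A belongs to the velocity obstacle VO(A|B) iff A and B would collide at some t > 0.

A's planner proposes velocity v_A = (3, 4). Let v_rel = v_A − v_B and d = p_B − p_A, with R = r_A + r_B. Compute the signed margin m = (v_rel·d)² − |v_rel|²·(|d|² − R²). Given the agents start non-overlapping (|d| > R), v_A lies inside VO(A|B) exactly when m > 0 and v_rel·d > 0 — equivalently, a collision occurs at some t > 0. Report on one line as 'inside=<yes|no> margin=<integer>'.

d = (21, -4),  |d|² = 457;  R = 7+6 = 13,  c = 457−13² = 288
v_rel = (11, 4),  |v_rel|² = 137;  v_rel·d = (11)·(21) + (4)·(-4) = 215
137·t² − 430·t + 288 = 0  ⇒  m = 215² − 137·288 = 6769
m = 6769 > 0,  v_rel·d = 215 > 0  ⇒  inside

inside=yes margin=6769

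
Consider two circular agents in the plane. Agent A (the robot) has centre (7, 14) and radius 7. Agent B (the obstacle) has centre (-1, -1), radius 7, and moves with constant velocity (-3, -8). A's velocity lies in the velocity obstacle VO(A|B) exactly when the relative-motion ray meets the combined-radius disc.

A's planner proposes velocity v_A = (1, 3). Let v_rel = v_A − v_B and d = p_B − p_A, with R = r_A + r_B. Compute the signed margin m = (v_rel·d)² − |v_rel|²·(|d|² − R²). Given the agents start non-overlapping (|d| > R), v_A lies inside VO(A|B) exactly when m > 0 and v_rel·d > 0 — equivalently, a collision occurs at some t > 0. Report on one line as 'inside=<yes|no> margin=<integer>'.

d = (-8, -15),  |d|² = 289;  R = 7+7 = 14,  c = 289−14² = 93
v_rel = (4, 11),  |v_rel|² = 137;  v_rel·d = (4)·(-8) + (11)·(-15) = -197
137·t² + 394·t + 93 = 0  ⇒  m = (-197)² − 137·93 = 26068
m = 26068 > 0,  v_rel·d = -197 < 0  ⇒  outside

inside=no margin=26068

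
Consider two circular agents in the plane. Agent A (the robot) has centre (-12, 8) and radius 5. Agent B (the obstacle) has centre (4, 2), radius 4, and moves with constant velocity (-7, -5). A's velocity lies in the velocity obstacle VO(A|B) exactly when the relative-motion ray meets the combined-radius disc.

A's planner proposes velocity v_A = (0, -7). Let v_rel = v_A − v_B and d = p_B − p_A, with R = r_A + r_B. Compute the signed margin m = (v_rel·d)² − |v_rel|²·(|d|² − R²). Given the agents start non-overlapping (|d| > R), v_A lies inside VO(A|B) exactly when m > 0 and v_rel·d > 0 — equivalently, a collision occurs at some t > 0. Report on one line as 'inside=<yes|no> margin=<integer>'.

d = (16, -6),  |d|² = 292;  R = 5+4 = 9,  c = 292−9² = 211
v_rel = (7, -2),  |v_rel|² = 53;  v_rel·d = (7)·(16) + (-2)·(-6) = 124
53·t² − 248·t + 211 = 0  ⇒  m = 124² − 53·211 = 4193
m = 4193 > 0,  v_rel·d = 124 > 0  ⇒  inside

inside=yes margin=4193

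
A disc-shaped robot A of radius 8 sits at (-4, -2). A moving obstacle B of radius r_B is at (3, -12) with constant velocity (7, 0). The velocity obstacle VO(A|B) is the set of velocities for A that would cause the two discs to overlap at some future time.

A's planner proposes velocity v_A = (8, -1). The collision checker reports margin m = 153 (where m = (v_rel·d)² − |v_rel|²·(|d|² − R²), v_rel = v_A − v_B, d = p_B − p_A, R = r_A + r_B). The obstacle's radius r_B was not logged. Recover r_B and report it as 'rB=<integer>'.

m = 153
d = (7, -10);  v_rel = (1, -1),  |v_rel|² = 2
v_rel×d = (1)·(-10) − (-1)·(7) = -3
since m = R²·2 − (-3)²:  R² = (9 + 153) / 2 = 81
R = √81 = 9  ⇒  r_B = 9 − 8 = 1

rB=1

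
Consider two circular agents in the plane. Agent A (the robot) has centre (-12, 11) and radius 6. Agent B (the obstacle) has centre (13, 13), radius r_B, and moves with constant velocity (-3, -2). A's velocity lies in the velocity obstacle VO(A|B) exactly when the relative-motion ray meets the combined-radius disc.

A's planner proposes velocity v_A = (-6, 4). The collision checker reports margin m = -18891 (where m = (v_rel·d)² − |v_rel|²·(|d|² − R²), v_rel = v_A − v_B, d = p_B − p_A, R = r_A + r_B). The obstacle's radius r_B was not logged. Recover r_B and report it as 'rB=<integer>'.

m = -18891
d = (25, 2);  v_rel = (-3, 6),  |v_rel|² = 45
v_rel×d = (-3)·(2) − (6)·(25) = -156
since m = R²·45 − (-156)²:  R² = (24336 + -18891) / 45 = 121
R = √121 = 11  ⇒  r_B = 11 − 6 = 5

rB=5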